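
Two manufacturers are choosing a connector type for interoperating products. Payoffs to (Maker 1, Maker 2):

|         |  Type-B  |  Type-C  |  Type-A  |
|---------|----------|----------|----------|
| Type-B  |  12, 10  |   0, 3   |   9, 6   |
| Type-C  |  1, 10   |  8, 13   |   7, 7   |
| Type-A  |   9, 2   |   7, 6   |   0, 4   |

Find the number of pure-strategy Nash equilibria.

Both Type-B: Maker 1 gets 12 (best alternative 9); Maker 2 gets 10 (best alternative 6). Neither deviates — NE.
Both Type-C: Maker 1 gets 8 (best alternative 7); Maker 2 gets 13 (best alternative 10). Neither deviates — NE.
Both Type-A is not a NE: Maker 1 would switch to Type-B (9 > 0).
No other cell survives both best-response checks, so there are 2 pure NE.

2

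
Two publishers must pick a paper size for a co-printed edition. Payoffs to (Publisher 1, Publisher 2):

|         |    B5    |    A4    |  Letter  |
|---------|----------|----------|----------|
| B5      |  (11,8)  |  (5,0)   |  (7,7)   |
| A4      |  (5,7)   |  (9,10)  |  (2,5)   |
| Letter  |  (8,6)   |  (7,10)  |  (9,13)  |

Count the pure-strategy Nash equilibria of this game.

Both B5: Publisher 1 gets 11 (best alternative 8); Publisher 2 gets 8 (best alternative 7). Neither deviates — NE.
Both A4: Publisher 1 gets 9 (best alternative 7); Publisher 2 gets 10 (best alternative 7). Neither deviates — NE.
Both Letter: Publisher 1 gets 9 (best alternative 7); Publisher 2 gets 13 (best alternative 10). Neither deviates — NE.
(B5, A4) is not a NE: Publisher 1 would switch to A4 (9 > 5).
No other cell survives both best-response checks, so there are 3 pure NE.

3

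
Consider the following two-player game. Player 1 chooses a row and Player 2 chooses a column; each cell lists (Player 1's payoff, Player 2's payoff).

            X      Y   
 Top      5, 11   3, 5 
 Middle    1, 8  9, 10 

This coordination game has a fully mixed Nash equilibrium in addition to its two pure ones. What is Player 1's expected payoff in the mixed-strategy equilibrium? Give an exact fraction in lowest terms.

Player 2 mixes with probability q on X, chosen so Player 1 is indifferent: 5q + 3(1−q) = 1q + 9(1−q) gives q = 3/5.
Player 1's expected payoff (from either row, since indifferent) is 5·3/5 + 3·2/5 = 21/5.

21/5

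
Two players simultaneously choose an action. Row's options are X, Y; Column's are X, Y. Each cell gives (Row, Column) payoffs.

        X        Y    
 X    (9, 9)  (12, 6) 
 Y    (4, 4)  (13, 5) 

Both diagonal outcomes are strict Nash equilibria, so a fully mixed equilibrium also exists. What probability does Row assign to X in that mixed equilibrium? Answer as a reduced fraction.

1/4

Row's mix p on X must make Column indifferent between X and Y.
Column's payoff from X: 9p + 4(1−p). From Y: 6p + 5(1−p).
Set equal: 3p = 1(1−p) → p = 1/4.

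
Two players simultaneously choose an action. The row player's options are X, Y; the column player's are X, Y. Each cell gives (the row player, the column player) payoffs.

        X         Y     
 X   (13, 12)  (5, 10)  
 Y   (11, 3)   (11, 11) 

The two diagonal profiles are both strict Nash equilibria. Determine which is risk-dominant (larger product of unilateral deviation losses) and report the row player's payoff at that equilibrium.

11

At both X: the row player loses 13 − 11 = 2 by deviating; the column player loses 12 − 10 = 2. Product = 2·2 = 4.
At both Y: the row player loses 11 − 5 = 6 by deviating; the column player loses 11 − 3 = 8. Product = 6·8 = 48.
48 > 4, so both Y is risk-dominant. The row player's payoff there is 11.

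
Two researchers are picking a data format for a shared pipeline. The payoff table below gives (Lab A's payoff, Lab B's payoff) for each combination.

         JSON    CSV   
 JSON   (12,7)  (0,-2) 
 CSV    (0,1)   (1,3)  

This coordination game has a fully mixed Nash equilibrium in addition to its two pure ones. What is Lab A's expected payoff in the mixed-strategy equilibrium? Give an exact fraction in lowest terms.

Lab B mixes with probability q on JSON, chosen so Lab A is indifferent: 12q + 0(1−q) = 0q + 1(1−q) gives q = 1/13.
Lab A's expected payoff (from either row, since indifferent) is 12·1/13 + 0·12/13 = 12/13.

12/13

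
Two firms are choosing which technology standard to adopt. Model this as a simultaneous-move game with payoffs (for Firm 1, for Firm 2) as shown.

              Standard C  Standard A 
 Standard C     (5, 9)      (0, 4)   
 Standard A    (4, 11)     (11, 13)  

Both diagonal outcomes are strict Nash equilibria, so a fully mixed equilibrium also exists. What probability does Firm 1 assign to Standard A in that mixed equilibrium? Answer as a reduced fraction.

5/7

Firm 1's mix p on Standard C must make Firm 2 indifferent between Standard C and Standard A.
Firm 2's payoff from Standard C: 9p + 11(1−p). From Standard A: 4p + 13(1−p).
Set equal: 5p = 2(1−p) → p = 2/7.
Probability on Standard A is 1 − 2/7 = 5/7.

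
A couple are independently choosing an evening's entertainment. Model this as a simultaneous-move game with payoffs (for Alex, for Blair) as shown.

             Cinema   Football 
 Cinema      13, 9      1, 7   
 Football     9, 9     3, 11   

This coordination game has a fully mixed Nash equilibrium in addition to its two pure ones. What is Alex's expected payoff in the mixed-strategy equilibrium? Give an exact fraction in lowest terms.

Blair mixes with probability q on Cinema, chosen so Alex is indifferent: 13q + 1(1−q) = 9q + 3(1−q) gives q = 1/3.
Alex's expected payoff (from either row, since indifferent) is 13·1/3 + 1·2/3 = 5.

5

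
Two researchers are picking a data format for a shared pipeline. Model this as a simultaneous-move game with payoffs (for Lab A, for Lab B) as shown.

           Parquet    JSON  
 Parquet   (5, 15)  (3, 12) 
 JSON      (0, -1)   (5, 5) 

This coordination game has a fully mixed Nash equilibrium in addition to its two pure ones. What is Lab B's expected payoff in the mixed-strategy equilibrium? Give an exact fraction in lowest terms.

29/3

Lab A mixes with probability p on Parquet, chosen so Lab B is indifferent: 15p + (-1)(1−p) = 12p + 5(1−p) gives p = 2/3.
Lab B's expected payoff is 15·2/3 + (-1)·1/3 = 29/3.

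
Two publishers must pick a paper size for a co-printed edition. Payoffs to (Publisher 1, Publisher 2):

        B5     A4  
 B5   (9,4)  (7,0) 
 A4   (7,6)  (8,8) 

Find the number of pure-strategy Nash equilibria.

2

Both B5: Publisher 1 gets 9 (best alternative 7); Publisher 2 gets 4 (best alternative 0). Neither deviates — NE.
Both A4: Publisher 1 gets 8 (best alternative 7); Publisher 2 gets 8 (best alternative 6). Neither deviates — NE.
(A4, B5) is not a NE: Publisher 1 would switch to B5 (9 > 7).
No other cell survives both best-response checks, so there are 2 pure NE.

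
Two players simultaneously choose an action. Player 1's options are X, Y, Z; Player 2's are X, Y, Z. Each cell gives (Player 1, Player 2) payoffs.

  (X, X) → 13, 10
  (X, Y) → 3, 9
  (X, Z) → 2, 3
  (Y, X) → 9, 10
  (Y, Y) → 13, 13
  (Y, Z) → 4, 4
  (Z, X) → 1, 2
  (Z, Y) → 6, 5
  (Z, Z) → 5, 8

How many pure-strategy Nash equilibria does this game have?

Both X: Player 1 gets 13 (best alternative 9); Player 2 gets 10 (best alternative 9). Neither deviates — NE.
Both Y: Player 1 gets 13 (best alternative 6); Player 2 gets 13 (best alternative 10). Neither deviates — NE.
Both Z: Player 1 gets 5 (best alternative 4); Player 2 gets 8 (best alternative 5). Neither deviates — NE.
(X, Y) is not a NE: Player 1 would switch to Y (13 > 3).
No other cell survives both best-response checks, so there are 3 pure NE.

3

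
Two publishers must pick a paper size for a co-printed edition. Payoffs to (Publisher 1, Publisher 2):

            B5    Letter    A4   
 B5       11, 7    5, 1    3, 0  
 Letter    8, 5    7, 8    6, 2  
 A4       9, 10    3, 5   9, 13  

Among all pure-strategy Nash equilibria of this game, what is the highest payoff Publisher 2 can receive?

13

Both B5 is a pure NE (Publisher 1: 11 ≥ 9; Publisher 2: 7 ≥ 1). Publisher 2 gets 7.
Both Letter is a pure NE (Publisher 1: 7 ≥ 5; Publisher 2: 8 ≥ 5). Publisher 2 gets 8.
Both A4 is a pure NE (Publisher 1: 9 ≥ 6; Publisher 2: 13 ≥ 10). Publisher 2 gets 13.
Every other cell has a profitable deviation for at least one player. Highest of {7, 8, 13} is 13.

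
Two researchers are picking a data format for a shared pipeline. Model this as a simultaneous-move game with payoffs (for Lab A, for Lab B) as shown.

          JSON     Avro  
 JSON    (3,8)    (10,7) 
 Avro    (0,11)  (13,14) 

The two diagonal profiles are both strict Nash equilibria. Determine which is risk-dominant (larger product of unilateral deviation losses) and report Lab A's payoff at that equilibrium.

At both JSON: Lab A loses 3 − 0 = 3 by deviating; Lab B loses 8 − 7 = 1. Product = 3·1 = 3.
At both Avro: Lab A loses 13 − 10 = 3 by deviating; Lab B loses 14 − 11 = 3. Product = 3·3 = 9.
9 > 3, so both Avro is risk-dominant. Lab A's payoff there is 13.

13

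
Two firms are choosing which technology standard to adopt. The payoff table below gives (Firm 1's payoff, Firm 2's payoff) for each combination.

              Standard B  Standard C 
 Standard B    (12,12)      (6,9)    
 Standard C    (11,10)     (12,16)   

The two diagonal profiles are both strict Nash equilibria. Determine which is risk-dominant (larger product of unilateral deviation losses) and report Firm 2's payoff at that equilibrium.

16

At both Standard B: Firm 1 loses 12 − 11 = 1 by deviating; Firm 2 loses 12 − 9 = 3. Product = 1·3 = 3.
At both Standard C: Firm 1 loses 12 − 6 = 6 by deviating; Firm 2 loses 16 − 10 = 6. Product = 6·6 = 36.
36 > 3, so both Standard C is risk-dominant. Firm 2's payoff there is 16.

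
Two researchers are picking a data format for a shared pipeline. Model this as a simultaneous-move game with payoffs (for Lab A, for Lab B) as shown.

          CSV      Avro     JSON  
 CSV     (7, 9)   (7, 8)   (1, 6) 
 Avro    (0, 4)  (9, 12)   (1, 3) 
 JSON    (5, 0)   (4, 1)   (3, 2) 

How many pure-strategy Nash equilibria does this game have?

Both CSV: Lab A gets 7 (best alternative 5); Lab B gets 9 (best alternative 8). Neither deviates — NE.
Both Avro: Lab A gets 9 (best alternative 7); Lab B gets 12 (best alternative 4). Neither deviates — NE.
Both JSON: Lab A gets 3 (best alternative 1); Lab B gets 2 (best alternative 1). Neither deviates — NE.
(Avro, JSON) is not a NE: Lab A would switch to JSON (3 > 1).
No other cell survives both best-response checks, so there are 3 pure NE.

3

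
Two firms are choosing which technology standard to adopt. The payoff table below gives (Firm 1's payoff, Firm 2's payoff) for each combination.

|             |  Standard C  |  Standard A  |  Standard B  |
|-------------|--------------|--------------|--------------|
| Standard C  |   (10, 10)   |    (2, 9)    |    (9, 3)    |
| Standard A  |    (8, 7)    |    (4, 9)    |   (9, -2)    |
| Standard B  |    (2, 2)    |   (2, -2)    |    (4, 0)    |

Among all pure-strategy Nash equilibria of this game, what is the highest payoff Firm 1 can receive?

Both Standard C is a pure NE (Firm 1: 10 ≥ 8; Firm 2: 10 ≥ 9). Firm 1 gets 10.
Both Standard A is a pure NE (Firm 1: 4 ≥ 2; Firm 2: 9 ≥ 7). Firm 1 gets 4.
Every other cell has a profitable deviation for at least one player. Highest of {10, 4} is 10.

10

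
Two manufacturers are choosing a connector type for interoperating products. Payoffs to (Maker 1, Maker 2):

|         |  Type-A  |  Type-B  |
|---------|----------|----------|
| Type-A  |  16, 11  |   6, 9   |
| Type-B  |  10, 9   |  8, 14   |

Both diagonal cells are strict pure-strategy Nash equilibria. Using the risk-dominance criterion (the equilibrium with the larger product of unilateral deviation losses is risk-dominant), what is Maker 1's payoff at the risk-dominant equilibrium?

At both Type-A: Maker 1 loses 16 − 10 = 6 by deviating; Maker 2 loses 11 − 9 = 2. Product = 6·2 = 12.
At both Type-B: Maker 1 loses 8 − 6 = 2 by deviating; Maker 2 loses 14 − 9 = 5. Product = 2·5 = 10.
12 > 10, so both Type-A is risk-dominant. Maker 1's payoff there is 16.

16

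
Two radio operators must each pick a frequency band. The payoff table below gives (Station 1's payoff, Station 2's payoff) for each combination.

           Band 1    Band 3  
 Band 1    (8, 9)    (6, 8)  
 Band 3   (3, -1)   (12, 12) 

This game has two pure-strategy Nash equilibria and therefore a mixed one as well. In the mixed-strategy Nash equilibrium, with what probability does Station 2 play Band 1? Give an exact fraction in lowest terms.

Station 2's mix q on Band 1 must make Station 1 indifferent between Band 1 and Band 3.
Station 1's payoff from Band 1: 8q + 6(1−q). From Band 3: 3q + 12(1−q).
Set equal: 5q = 6(1−q) → q = 6/11.

6/11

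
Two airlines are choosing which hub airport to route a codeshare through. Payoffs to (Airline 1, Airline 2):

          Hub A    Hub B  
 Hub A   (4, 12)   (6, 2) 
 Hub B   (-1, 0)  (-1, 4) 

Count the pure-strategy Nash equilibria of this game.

1

Both Hub A: Airline 1 gets 4 (best alternative -1); Airline 2 gets 12 (best alternative 2). Neither deviates — NE.
Both Hub B is not a NE: Airline 1 would switch to Hub A (6 > -1).
No other cell survives both best-response checks, so there is 1 pure NE.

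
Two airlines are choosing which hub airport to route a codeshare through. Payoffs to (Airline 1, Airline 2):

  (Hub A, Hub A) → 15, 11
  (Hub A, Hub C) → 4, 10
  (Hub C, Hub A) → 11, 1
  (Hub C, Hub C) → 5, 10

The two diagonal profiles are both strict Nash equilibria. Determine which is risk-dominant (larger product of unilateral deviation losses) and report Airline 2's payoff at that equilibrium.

10

At both Hub A: Airline 1 loses 15 − 11 = 4 by deviating; Airline 2 loses 11 − 10 = 1. Product = 4·1 = 4.
At both Hub C: Airline 1 loses 5 − 4 = 1 by deviating; Airline 2 loses 10 − 1 = 9. Product = 1·9 = 9.
9 > 4, so both Hub C is risk-dominant. Airline 2's payoff there is 10.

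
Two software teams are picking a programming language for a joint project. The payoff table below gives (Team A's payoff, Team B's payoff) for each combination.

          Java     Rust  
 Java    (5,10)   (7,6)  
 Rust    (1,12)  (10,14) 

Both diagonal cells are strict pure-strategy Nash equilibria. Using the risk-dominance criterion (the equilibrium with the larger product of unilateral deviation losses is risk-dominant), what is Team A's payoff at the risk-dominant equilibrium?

At both Java: Team A loses 5 − 1 = 4 by deviating; Team B loses 10 − 6 = 4. Product = 4·4 = 16.
At both Rust: Team A loses 10 − 7 = 3 by deviating; Team B loses 14 − 12 = 2. Product = 3·2 = 6.
16 > 6, so both Java is risk-dominant. Team A's payoff there is 5.

5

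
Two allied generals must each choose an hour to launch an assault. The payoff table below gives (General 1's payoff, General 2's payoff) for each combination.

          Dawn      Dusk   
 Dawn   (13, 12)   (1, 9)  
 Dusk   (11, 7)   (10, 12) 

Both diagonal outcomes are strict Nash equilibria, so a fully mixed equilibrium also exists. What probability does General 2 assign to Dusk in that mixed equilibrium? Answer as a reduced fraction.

General 2's mix q on Dawn must make General 1 indifferent between Dawn and Dusk.
General 1's payoff from Dawn: 13q + 1(1−q). From Dusk: 11q + 10(1−q).
Set equal: 2q = 9(1−q) → q = 9/11.
Probability on Dusk is 1 − 9/11 = 2/11.

2/11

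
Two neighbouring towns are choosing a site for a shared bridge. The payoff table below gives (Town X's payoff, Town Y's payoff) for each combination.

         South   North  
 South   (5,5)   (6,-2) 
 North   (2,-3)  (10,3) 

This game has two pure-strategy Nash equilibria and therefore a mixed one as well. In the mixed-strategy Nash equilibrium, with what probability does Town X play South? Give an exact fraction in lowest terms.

6/13

Town X's mix p on South must make Town Y indifferent between South and North.
Town Y's payoff from South: 5p + (-3)(1−p). From North: (-2)p + 3(1−p).
Set equal: 7p = 6(1−p) → p = 6/13.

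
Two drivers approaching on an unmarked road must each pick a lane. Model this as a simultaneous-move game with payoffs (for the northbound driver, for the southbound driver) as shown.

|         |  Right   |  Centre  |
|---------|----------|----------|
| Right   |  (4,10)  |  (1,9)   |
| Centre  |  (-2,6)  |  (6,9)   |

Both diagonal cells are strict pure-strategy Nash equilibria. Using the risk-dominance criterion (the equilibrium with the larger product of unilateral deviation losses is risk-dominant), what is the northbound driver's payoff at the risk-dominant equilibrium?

At both Right: the northbound driver loses 4 − (-2) = 6 by deviating; the southbound driver loses 10 − 9 = 1. Product = 6·1 = 6.
At both Centre: the northbound driver loses 6 − 1 = 5 by deviating; the southbound driver loses 9 − 6 = 3. Product = 5·3 = 15.
15 > 6, so both Centre is risk-dominant. The northbound driver's payoff there is 6.

6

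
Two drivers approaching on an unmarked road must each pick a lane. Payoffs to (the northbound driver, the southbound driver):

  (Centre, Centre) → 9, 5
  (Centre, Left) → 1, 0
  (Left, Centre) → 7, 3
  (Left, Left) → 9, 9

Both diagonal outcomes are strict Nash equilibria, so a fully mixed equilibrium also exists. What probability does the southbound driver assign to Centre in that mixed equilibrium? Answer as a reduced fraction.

The southbound driver's mix q on Centre must make the northbound driver indifferent between Centre and Left.
The northbound driver's payoff from Centre: 9q + 1(1−q). From Left: 7q + 9(1−q).
Set equal: 2q = 8(1−q) → q = 8/10 = 4/5.

4/5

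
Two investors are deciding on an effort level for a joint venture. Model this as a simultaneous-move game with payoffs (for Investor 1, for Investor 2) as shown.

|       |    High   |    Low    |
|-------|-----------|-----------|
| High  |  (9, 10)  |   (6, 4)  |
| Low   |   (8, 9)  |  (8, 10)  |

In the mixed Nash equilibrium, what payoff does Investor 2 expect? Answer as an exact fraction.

Investor 1 mixes with probability p on High, chosen so Investor 2 is indifferent: 10p + 9(1−p) = 4p + 10(1−p) gives p = 1/7.
Investor 2's expected payoff is 10·1/7 + 9·6/7 = 64/7.

64/7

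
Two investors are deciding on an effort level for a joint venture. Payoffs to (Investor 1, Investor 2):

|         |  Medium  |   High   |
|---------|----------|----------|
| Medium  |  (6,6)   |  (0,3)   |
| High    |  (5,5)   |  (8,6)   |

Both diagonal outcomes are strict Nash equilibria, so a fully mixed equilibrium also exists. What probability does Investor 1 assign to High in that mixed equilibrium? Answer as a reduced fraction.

Investor 1's mix p on Medium must make Investor 2 indifferent between Medium and High.
Investor 2's payoff from Medium: 6p + 5(1−p). From High: 3p + 6(1−p).
Set equal: 3p = 1(1−p) → p = 1/4.
Probability on High is 1 − 1/4 = 3/4.

3/4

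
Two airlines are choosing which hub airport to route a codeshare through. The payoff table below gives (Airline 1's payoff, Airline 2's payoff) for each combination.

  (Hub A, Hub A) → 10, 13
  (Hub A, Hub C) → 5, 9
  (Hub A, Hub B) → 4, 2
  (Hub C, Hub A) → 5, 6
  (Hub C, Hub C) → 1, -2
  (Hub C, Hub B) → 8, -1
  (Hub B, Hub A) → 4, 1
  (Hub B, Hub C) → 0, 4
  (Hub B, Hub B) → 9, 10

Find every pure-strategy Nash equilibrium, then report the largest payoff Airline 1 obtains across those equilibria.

Both Hub A is a pure NE (Airline 1: 10 ≥ 5; Airline 2: 13 ≥ 9). Airline 1 gets 10.
Both Hub B is a pure NE (Airline 1: 9 ≥ 8; Airline 2: 10 ≥ 4). Airline 1 gets 9.
Every other cell has a profitable deviation for at least one player. Highest of {10, 9} is 10.

10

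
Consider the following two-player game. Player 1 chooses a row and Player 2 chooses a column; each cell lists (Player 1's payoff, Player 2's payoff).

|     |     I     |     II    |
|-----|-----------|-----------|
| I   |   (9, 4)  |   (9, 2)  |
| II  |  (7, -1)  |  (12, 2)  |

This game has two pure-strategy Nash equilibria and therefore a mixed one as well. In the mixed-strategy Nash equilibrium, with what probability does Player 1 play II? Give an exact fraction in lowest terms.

2/5

Player 1's mix p on I must make Player 2 indifferent between I and II.
Player 2's payoff from I: 4p + (-1)(1−p). From II: 2p + 2(1−p).
Set equal: 2p = 3(1−p) → p = 3/5.
Probability on II is 1 − 3/5 = 2/5.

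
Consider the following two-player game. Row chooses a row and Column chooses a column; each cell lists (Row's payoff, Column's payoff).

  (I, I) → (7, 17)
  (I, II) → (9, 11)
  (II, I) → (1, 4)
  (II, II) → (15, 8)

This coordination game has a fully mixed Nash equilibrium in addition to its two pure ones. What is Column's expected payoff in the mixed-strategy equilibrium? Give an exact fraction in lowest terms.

46/5

Row mixes with probability p on I, chosen so Column is indifferent: 17p + 4(1−p) = 11p + 8(1−p) gives p = 2/5.
Column's expected payoff is 17·2/5 + 4·3/5 = 46/5.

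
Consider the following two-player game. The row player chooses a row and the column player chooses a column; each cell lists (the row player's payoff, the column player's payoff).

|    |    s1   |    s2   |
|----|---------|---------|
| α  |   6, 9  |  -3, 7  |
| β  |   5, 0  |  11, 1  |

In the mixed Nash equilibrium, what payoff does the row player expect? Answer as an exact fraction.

The column player mixes with probability q on s1, chosen so the row player is indifferent: 6q + (-3)(1−q) = 5q + 11(1−q) gives q = 14/15.
The row player's expected payoff (from either row, since indifferent) is 6·14/15 + (-3)·1/15 = 27/5.

27/5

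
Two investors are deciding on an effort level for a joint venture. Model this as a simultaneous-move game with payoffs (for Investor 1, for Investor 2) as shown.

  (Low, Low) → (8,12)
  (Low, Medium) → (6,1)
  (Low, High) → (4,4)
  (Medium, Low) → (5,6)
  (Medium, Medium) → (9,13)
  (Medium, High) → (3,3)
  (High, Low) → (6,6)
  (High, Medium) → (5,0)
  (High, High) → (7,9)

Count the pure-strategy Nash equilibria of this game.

3

Both Low: Investor 1 gets 8 (best alternative 6); Investor 2 gets 12 (best alternative 4). Neither deviates — NE.
Both Medium: Investor 1 gets 9 (best alternative 6); Investor 2 gets 13 (best alternative 6). Neither deviates — NE.
Both High: Investor 1 gets 7 (best alternative 4); Investor 2 gets 9 (best alternative 6). Neither deviates — NE.
(Medium, High) is not a NE: Investor 1 would switch to High (7 > 3).
No other cell survives both best-response checks, so there are 3 pure NE.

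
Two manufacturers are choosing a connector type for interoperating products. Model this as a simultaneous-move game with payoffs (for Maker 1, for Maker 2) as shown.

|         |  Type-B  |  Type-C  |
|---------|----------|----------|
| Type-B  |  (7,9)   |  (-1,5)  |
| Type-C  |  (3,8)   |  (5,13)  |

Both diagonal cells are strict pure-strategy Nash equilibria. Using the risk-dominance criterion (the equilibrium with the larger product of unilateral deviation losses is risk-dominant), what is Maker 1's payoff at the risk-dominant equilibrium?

At both Type-B: Maker 1 loses 7 − 3 = 4 by deviating; Maker 2 loses 9 − 5 = 4. Product = 4·4 = 16.
At both Type-C: Maker 1 loses 5 − (-1) = 6 by deviating; Maker 2 loses 13 − 8 = 5. Product = 6·5 = 30.
30 > 16, so both Type-C is risk-dominant. Maker 1's payoff there is 5.

5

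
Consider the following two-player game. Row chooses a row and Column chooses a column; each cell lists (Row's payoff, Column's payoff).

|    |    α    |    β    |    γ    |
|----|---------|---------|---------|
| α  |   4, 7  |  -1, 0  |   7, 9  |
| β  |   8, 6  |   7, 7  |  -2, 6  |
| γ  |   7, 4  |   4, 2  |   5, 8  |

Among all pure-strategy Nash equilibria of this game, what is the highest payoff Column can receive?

9

(α, γ) is a pure NE (Row: 7 ≥ 5; Column: 9 ≥ 7). Column gets 9.
Both β is a pure NE (Row: 7 ≥ 4; Column: 7 ≥ 6). Column gets 7.
Every other cell has a profitable deviation for at least one player. Highest of {9, 7} is 9.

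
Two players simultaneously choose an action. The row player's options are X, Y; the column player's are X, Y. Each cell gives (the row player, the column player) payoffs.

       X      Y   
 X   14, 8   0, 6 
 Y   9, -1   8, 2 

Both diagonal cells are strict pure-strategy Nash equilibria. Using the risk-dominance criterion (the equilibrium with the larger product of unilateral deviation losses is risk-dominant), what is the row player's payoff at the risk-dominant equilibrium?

8

At both X: the row player loses 14 − 9 = 5 by deviating; the column player loses 8 − 6 = 2. Product = 5·2 = 10.
At both Y: the row player loses 8 − 0 = 8 by deviating; the column player loses 2 − (-1) = 3. Product = 8·3 = 24.
24 > 10, so both Y is risk-dominant. The row player's payoff there is 8.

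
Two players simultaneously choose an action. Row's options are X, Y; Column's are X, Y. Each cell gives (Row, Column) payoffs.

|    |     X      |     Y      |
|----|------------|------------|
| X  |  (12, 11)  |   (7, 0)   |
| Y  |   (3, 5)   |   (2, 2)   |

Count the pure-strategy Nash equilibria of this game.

1

Both X: Row gets 12 (best alternative 3); Column gets 11 (best alternative 0). Neither deviates — NE.
Both Y is not a NE: Row would switch to X (7 > 2).
No other cell survives both best-response checks, so there is 1 pure NE.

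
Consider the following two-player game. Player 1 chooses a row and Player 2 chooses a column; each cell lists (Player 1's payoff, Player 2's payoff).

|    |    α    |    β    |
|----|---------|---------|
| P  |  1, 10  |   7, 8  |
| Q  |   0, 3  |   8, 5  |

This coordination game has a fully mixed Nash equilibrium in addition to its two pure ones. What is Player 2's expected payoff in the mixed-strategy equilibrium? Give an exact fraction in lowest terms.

13/2

Player 1 mixes with probability p on P, chosen so Player 2 is indifferent: 10p + 3(1−p) = 8p + 5(1−p) gives p = 1/2.
Player 2's expected payoff is 10·1/2 + 3·1/2 = 13/2.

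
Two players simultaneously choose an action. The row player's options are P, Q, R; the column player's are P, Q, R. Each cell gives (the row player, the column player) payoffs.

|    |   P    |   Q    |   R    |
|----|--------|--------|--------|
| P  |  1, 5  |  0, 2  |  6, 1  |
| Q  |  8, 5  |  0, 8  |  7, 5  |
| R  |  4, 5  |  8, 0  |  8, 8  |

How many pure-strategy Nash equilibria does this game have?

Both R: the row player gets 8 (best alternative 7); the column player gets 8 (best alternative 5). Neither deviates — NE.
Both P is not a NE: the row player would switch to Q (8 > 1).
No other cell survives both best-response checks, so there is 1 pure NE.

1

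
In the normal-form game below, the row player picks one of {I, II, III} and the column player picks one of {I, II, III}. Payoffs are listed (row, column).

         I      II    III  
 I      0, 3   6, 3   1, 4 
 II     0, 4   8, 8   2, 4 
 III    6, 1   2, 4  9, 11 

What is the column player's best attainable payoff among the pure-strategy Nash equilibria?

11

Both II is a pure NE (the row player: 8 ≥ 6; the column player: 8 ≥ 4). The column player gets 8.
Both III is a pure NE (the row player: 9 ≥ 2; the column player: 11 ≥ 4). The column player gets 11.
Every other cell has a profitable deviation for at least one player. Highest of {8, 11} is 11.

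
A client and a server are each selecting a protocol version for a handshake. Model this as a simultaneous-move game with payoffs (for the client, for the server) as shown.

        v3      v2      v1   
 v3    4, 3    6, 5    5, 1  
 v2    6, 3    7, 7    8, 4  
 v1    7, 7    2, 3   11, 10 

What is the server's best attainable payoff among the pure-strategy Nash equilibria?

10

Both v2 is a pure NE (the client: 7 ≥ 6; the server: 7 ≥ 4). The server gets 7.
Both v1 is a pure NE (the client: 11 ≥ 8; the server: 10 ≥ 7). The server gets 10.
Every other cell has a profitable deviation for at least one player. Highest of {7, 10} is 10.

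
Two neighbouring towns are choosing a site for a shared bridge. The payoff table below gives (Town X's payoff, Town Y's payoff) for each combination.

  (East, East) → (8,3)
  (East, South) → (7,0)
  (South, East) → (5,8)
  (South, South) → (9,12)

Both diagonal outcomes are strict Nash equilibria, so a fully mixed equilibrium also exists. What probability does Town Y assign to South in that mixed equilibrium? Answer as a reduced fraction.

3/5

Town Y's mix q on East must make Town X indifferent between East and South.
Town X's payoff from East: 8q + 7(1−q). From South: 5q + 9(1−q).
Set equal: 3q = 2(1−q) → q = 2/5.
Probability on South is 1 − 2/5 = 3/5.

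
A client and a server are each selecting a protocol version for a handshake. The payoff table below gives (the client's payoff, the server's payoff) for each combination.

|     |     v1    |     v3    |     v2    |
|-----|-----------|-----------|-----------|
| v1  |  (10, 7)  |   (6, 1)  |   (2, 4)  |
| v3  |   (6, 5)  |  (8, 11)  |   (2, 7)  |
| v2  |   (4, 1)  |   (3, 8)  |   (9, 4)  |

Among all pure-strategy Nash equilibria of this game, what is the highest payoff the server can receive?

Both v1 is a pure NE (the client: 10 ≥ 6; the server: 7 ≥ 4). The server gets 7.
Both v3 is a pure NE (the client: 8 ≥ 6; the server: 11 ≥ 7). The server gets 11.
Every other cell has a profitable deviation for at least one player. Highest of {7, 11} is 11.

11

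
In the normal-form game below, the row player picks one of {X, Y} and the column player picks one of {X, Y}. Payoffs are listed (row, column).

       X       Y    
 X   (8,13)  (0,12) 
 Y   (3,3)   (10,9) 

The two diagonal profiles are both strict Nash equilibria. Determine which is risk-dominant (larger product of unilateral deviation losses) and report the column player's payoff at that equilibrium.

At both X: the row player loses 8 − 3 = 5 by deviating; the column player loses 13 − 12 = 1. Product = 5·1 = 5.
At both Y: the row player loses 10 − 0 = 10 by deviating; the column player loses 9 − 3 = 6. Product = 10·6 = 60.
60 > 5, so both Y is risk-dominant. The column player's payoff there is 9.

9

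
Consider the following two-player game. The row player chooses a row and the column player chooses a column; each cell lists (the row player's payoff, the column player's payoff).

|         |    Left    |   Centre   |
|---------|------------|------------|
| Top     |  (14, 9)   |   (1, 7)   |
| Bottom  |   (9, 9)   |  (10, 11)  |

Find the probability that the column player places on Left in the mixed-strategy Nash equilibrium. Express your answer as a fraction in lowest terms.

9/14

The column player's mix q on Left must make the row player indifferent between Top and Bottom.
The row player's payoff from Top: 14q + 1(1−q). From Bottom: 9q + 10(1−q).
Set equal: 5q = 9(1−q) → q = 9/14.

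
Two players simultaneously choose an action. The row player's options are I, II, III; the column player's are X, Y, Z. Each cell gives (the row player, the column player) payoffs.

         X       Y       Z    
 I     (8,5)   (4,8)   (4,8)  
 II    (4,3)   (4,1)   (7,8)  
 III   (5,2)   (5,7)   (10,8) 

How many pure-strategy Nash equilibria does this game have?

(III, Z): the row player gets 10 (best alternative 7); the column player gets 8 (best alternative 7). Neither deviates — NE.
(I, X) is not a NE: the column player would switch to Y (8 > 5).
No other cell survives both best-response checks, so there is 1 pure NE.

1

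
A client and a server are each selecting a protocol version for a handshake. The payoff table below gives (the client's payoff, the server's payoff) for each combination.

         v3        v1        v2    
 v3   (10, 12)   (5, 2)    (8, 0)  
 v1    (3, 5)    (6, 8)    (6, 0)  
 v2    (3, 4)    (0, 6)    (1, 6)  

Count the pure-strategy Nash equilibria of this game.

2

Both v3: the client gets 10 (best alternative 3); the server gets 12 (best alternative 2). Neither deviates — NE.
Both v1: the client gets 6 (best alternative 5); the server gets 8 (best alternative 5). Neither deviates — NE.
Both v2 is not a NE: the client would switch to v3 (8 > 1).
No other cell survives both best-response checks, so there are 2 pure NE.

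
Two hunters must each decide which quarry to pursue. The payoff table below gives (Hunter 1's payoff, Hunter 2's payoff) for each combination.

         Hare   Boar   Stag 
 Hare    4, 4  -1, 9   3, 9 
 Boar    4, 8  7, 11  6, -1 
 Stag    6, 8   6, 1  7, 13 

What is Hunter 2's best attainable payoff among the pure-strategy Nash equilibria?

Both Boar is a pure NE (Hunter 1: 7 ≥ 6; Hunter 2: 11 ≥ 8). Hunter 2 gets 11.
Both Stag is a pure NE (Hunter 1: 7 ≥ 6; Hunter 2: 13 ≥ 8). Hunter 2 gets 13.
Every other cell has a profitable deviation for at least one player. Highest of {11, 13} is 13.

13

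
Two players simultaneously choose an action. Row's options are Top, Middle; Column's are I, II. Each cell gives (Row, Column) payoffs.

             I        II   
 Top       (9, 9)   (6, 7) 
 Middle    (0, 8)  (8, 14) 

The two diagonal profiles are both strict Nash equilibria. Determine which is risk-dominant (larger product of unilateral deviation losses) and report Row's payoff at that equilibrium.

At (Top, I): Row loses 9 − 0 = 9 by deviating; Column loses 9 − 7 = 2. Product = 9·2 = 18.
At (Middle, II): Row loses 8 − 6 = 2 by deviating; Column loses 14 − 8 = 6. Product = 2·6 = 12.
18 > 12, so (Top, I) is risk-dominant. Row's payoff there is 9.

9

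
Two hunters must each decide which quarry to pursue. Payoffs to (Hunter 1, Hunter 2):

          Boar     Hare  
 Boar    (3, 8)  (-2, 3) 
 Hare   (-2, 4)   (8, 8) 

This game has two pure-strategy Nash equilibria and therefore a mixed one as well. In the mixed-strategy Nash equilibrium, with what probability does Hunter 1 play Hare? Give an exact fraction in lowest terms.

5/9

Hunter 1's mix p on Boar must make Hunter 2 indifferent between Boar and Hare.
Hunter 2's payoff from Boar: 8p + 4(1−p). From Hare: 3p + 8(1−p).
Set equal: 5p = 4(1−p) → p = 4/9.
Probability on Hare is 1 − 4/9 = 5/9.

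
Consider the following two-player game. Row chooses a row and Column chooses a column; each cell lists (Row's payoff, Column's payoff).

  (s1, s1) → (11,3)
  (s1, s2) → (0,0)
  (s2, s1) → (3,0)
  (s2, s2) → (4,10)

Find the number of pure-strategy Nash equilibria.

2

Both s1: Row gets 11 (best alternative 3); Column gets 3 (best alternative 0). Neither deviates — NE.
Both s2: Row gets 4 (best alternative 0); Column gets 10 (best alternative 0). Neither deviates — NE.
(s1, s2) is not a NE: Row would switch to s2 (4 > 0).
No other cell survives both best-response checks, so there are 2 pure NE.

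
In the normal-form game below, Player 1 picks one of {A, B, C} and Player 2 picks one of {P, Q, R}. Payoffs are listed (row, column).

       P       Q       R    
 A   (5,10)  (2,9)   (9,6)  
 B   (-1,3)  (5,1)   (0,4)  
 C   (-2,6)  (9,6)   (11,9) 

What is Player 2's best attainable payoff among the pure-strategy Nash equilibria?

10

(A, P) is a pure NE (Player 1: 5 ≥ -1; Player 2: 10 ≥ 9). Player 2 gets 10.
(C, R) is a pure NE (Player 1: 11 ≥ 9; Player 2: 9 ≥ 6). Player 2 gets 9.
Every other cell has a profitable deviation for at least one player. Highest of {10, 9} is 10.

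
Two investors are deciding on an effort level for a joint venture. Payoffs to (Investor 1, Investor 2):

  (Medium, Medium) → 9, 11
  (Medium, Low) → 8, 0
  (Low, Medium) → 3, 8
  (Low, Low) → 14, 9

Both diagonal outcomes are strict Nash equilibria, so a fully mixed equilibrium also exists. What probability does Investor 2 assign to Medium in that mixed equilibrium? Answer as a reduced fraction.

1/2

Investor 2's mix q on Medium must make Investor 1 indifferent between Medium and Low.
Investor 1's payoff from Medium: 9q + 8(1−q). From Low: 3q + 14(1−q).
Set equal: 6q = 6(1−q) → q = 6/12 = 1/2.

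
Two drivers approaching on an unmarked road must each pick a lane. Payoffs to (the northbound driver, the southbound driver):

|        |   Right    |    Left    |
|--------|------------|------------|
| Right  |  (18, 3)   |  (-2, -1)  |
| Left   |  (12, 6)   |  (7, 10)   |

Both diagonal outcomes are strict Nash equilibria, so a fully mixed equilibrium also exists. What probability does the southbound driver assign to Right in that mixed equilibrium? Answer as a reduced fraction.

The southbound driver's mix q on Right must make the northbound driver indifferent between Right and Left.
The northbound driver's payoff from Right: 18q + (-2)(1−q). From Left: 12q + 7(1−q).
Set equal: 6q = 9(1−q) → q = 9/15 = 3/5.

3/5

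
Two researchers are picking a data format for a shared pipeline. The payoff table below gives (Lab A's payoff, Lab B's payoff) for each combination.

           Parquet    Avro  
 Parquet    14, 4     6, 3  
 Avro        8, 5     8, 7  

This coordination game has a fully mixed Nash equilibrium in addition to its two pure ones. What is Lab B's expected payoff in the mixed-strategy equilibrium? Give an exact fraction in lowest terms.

13/3

Lab A mixes with probability p on Parquet, chosen so Lab B is indifferent: 4p + 5(1−p) = 3p + 7(1−p) gives p = 2/3.
Lab B's expected payoff is 4·2/3 + 5·1/3 = 13/3.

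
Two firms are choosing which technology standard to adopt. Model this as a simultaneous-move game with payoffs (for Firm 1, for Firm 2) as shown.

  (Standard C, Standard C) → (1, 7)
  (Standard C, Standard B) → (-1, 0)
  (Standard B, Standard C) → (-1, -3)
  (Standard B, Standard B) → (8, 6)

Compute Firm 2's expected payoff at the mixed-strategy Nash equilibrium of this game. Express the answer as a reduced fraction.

21/8

Firm 1 mixes with probability p on Standard C, chosen so Firm 2 is indifferent: 7p + (-3)(1−p) = 0p + 6(1−p) gives p = 9/16.
Firm 2's expected payoff is 7·9/16 + (-3)·7/16 = 21/8.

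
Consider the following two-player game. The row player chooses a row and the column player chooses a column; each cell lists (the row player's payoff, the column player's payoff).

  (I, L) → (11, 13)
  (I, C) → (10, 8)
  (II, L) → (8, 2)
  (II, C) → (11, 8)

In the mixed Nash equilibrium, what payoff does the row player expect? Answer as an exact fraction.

41/4

The column player mixes with probability q on L, chosen so the row player is indifferent: 11q + 10(1−q) = 8q + 11(1−q) gives q = 1/4.
The row player's expected payoff (from either row, since indifferent) is 11·1/4 + 10·3/4 = 41/4.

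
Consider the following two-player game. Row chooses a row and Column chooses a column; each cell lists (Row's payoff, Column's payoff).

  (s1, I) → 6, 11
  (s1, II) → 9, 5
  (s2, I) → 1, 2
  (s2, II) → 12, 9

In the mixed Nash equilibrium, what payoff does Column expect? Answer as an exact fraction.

89/13

Row mixes with probability p on s1, chosen so Column is indifferent: 11p + 2(1−p) = 5p + 9(1−p) gives p = 7/13.
Column's expected payoff is 11·7/13 + 2·6/13 = 89/13.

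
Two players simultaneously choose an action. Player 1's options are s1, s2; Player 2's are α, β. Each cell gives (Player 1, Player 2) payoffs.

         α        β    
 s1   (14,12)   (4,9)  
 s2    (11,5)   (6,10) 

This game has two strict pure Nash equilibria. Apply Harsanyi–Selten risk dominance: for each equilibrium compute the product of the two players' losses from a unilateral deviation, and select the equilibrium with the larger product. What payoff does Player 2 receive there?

10

At (s1, α): Player 1 loses 14 − 11 = 3 by deviating; Player 2 loses 12 − 9 = 3. Product = 3·3 = 9.
At (s2, β): Player 1 loses 6 − 4 = 2 by deviating; Player 2 loses 10 − 5 = 5. Product = 2·5 = 10.
10 > 9, so (s2, β) is risk-dominant. Player 2's payoff there is 10.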